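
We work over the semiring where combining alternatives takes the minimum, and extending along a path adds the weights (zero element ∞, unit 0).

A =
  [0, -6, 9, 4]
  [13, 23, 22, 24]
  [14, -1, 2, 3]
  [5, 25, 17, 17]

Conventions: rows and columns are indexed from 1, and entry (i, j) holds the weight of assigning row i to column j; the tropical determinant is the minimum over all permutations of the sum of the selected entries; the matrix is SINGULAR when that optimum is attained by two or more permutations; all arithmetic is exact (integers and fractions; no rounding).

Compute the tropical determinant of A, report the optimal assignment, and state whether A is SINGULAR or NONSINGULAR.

σ = (1, 2, 3, 4): 0 + 23 + 2 + 17 = 42
σ = (1, 2, 4, 3): 0 + 23 + 3 + 17 = 43
σ = (1, 3, 2, 4): 0 + 22 + (-1) + 17 = 38
σ = (1, 3, 4, 2): 0 + 22 + 3 + 25 = 50
σ = (1, 4, 2, 3): 0 + 24 + (-1) + 17 = 40
σ = (1, 4, 3, 2): 0 + 24 + 2 + 25 = 51
σ = (2, 1, 3, 4): (-6) + 13 + 2 + 17 = 26
σ = (2, 1, 4, 3): (-6) + 13 + 3 + 17 = 27
σ = (2, 3, 1, 4): (-6) + 22 + 14 + 17 = 47
σ = (2, 3, 4, 1): (-6) + 22 + 3 + 5 = 24
σ = (2, 4, 1, 3): (-6) + 24 + 14 + 17 = 49
σ = (2, 4, 3, 1): (-6) + 24 + 2 + 5 = 25
σ = (3, 1, 2, 4): 9 + 13 + (-1) + 17 = 38
σ = (3, 1, 4, 2): 9 + 13 + 3 + 25 = 50
σ = (3, 2, 1, 4): 9 + 23 + 14 + 17 = 63
σ = (3, 2, 4, 1): 9 + 23 + 3 + 5 = 40
σ = (3, 4, 1, 2): 9 + 24 + 14 + 25 = 72
σ = (3, 4, 2, 1): 9 + 24 + (-1) + 5 = 37
σ = (4, 1, 2, 3): 4 + 13 + (-1) + 17 = 33
σ = (4, 1, 3, 2): 4 + 13 + 2 + 25 = 44
σ = (4, 2, 1, 3): 4 + 23 + 14 + 17 = 58
σ = (4, 2, 3, 1): 4 + 23 + 2 + 5 = 34
σ = (4, 3, 1, 2): 4 + 22 + 14 + 25 = 65
σ = (4, 3, 2, 1): 4 + 22 + (-1) + 5 = 30
Optimal value attained by: σ = (2, 3, 4, 1).
Answer: det⊕(A) = 24; verdict: NONSINGULAR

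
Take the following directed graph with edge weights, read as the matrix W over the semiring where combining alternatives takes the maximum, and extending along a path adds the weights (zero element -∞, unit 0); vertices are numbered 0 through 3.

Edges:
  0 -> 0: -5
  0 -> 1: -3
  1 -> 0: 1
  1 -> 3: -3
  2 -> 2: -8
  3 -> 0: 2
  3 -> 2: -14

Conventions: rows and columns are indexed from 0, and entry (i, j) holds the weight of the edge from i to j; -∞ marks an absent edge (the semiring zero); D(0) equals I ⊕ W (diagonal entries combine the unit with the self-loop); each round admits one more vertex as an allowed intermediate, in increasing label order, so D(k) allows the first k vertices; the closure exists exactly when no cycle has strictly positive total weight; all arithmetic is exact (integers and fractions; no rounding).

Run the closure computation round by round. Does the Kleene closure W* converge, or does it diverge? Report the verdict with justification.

D(0):
  [0, -3, -∞, -∞]
  [1, 0, -∞, -3]
  [-∞, -∞, 0, -∞]
  [2, -∞, -14, 0]
D(1):
  [0, -3, -∞, -∞]
  [1, 0, -∞, -3]
  [-∞, -∞, 0, -∞]
  [2, -1, -14, 0]
D(2):
  [0, -3, -∞, -6]
  [1, 0, -∞, -3]
  [-∞, -∞, 0, -∞]
  [2, -1, -14, 0]
D(3):
  [0, -3, -∞, -6]
  [1, 0, -∞, -3]
  [-∞, -∞, 0, -∞]
  [2, -1, -14, 0]
D(4):
  [0, -3, -20, -6]
  [1, 0, -17, -3]
  [-∞, -∞, 0, -∞]
  [2, -1, -14, 0]
Key observation: every diagonal entry stays at the unit through all rounds, so no improving cycle exists.
Answer: CONVERGES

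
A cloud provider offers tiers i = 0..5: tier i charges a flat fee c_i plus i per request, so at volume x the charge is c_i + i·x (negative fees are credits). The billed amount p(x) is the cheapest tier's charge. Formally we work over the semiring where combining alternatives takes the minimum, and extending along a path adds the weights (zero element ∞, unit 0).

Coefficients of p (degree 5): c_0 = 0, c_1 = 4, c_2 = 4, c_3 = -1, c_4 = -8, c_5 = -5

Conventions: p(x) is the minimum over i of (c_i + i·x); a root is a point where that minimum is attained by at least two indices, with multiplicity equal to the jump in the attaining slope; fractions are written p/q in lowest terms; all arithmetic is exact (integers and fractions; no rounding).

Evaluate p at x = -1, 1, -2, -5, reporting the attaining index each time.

p(-1) = min(0+0·(-1)=0, 4+1·(-1)=3, 4+2·(-1)=2, -1+3·(-1)=-4, -8+4·(-1)=-12, -5+5·(-1)=-10) = -12 (attained by i=4)
p(1) = min(0+0·1=0, 4+1·1=5, 4+2·1=6, -1+3·1=2, -8+4·1=-4, -5+5·1=0) = -4 (attained by i=4)
p(-2) = min(0+0·(-2)=0, 4+1·(-2)=2, 4+2·(-2)=0, -1+3·(-2)=-7, -8+4·(-2)=-16, -5+5·(-2)=-15) = -16 (attained by i=4)
p(-5) = min(0+0·(-5)=0, 4+1·(-5)=-1, 4+2·(-5)=-6, -1+3·(-5)=-16, -8+4·(-5)=-28, -5+5·(-5)=-30) = -30 (attained by i=5)
Answer: p(-1) = -12; p(1) = -4; p(-2) = -16; p(-5) = -30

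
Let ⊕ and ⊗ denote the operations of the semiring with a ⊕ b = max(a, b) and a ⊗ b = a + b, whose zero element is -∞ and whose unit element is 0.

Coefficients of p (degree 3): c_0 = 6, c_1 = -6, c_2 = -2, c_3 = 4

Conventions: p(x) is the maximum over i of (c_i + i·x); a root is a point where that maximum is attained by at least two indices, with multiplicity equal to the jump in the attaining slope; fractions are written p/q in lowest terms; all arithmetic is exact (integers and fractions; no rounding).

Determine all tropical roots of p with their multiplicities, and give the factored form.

hull edge (i=0, c=6) to (i=3, c=4): slope -2/3, span 3
Factored form: p(x) = 4 ⊗ (x ⊕ 2/3) ⊗ (x ⊕ 2/3) ⊗ (x ⊕ 2/3)
Answer: roots = 2/3 (mult 3)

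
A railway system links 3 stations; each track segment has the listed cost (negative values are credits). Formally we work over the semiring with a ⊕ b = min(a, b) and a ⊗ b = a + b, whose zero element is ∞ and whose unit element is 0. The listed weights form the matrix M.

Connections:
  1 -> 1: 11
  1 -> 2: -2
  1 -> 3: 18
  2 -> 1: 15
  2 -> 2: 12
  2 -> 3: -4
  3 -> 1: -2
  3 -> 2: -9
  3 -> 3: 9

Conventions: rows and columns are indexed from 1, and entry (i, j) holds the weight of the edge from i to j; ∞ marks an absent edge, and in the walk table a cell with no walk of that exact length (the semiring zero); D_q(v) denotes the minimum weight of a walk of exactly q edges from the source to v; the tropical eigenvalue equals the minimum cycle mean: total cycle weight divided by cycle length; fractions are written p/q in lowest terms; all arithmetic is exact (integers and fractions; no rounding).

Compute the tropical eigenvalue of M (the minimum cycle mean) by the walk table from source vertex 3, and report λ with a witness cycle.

q=0: [∞, ∞, 0]
q=1: [-2, -9, 9]
q=2: [6, -4, -13]
q=3: [-15, -22, -8]
Optimal cycle mean attained by: cycle 2->3->2, total (-4) + (-9), length 2.
Answer: λ = -13/2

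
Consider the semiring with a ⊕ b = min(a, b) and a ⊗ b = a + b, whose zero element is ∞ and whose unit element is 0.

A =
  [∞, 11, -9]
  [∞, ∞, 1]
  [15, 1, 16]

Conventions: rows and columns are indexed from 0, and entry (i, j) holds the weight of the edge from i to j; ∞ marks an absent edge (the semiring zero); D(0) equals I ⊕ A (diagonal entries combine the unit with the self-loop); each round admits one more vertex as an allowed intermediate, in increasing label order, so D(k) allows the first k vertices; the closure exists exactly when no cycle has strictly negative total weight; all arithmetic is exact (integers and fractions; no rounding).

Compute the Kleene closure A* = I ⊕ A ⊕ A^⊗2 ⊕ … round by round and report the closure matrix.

D(0):
  [0, 11, -9]
  [∞, 0, 1]
  [15, 1, 0]
D(1):
  [0, 11, -9]
  [∞, 0, 1]
  [15, 1, 0]
D(2):
  [0, 11, -9]
  [∞, 0, 1]
  [15, 1, 0]
D(3):
  [0, -8, -9]
  [16, 0, 1]
  [15, 1, 0]
Answer: A* = [[0, -8, -9], [16, 0, 1], [15, 1, 0]]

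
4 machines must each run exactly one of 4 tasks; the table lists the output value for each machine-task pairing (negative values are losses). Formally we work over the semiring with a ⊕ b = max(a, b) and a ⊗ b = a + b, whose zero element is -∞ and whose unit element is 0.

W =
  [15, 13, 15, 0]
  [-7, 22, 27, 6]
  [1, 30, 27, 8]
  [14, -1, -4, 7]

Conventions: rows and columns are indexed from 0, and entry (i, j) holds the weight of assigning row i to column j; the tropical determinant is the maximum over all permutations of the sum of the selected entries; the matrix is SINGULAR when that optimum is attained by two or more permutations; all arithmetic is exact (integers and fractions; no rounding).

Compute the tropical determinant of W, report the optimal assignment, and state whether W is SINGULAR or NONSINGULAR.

σ = (0, 1, 2, 3): 15 + 22 + 27 + 7 = 71
σ = (0, 1, 3, 2): 15 + 22 + 8 + (-4) = 41
σ = (0, 2, 1, 3): 15 + 27 + 30 + 7 = 79
σ = (0, 2, 3, 1): 15 + 27 + 8 + (-1) = 49
σ = (0, 3, 1, 2): 15 + 6 + 30 + (-4) = 47
σ = (0, 3, 2, 1): 15 + 6 + 27 + (-1) = 47
σ = (1, 0, 2, 3): 13 + (-7) + 27 + 7 = 40
σ = (1, 0, 3, 2): 13 + (-7) + 8 + (-4) = 10
σ = (1, 2, 0, 3): 13 + 27 + 1 + 7 = 48
σ = (1, 2, 3, 0): 13 + 27 + 8 + 14 = 62
σ = (1, 3, 0, 2): 13 + 6 + 1 + (-4) = 16
σ = (1, 3, 2, 0): 13 + 6 + 27 + 14 = 60
σ = (2, 0, 1, 3): 15 + (-7) + 30 + 7 = 45
σ = (2, 0, 3, 1): 15 + (-7) + 8 + (-1) = 15
σ = (2, 1, 0, 3): 15 + 22 + 1 + 7 = 45
σ = (2, 1, 3, 0): 15 + 22 + 8 + 14 = 59
σ = (2, 3, 0, 1): 15 + 6 + 1 + (-1) = 21
σ = (2, 3, 1, 0): 15 + 6 + 30 + 14 = 65
σ = (3, 0, 1, 2): 0 + (-7) + 30 + (-4) = 19
σ = (3, 0, 2, 1): 0 + (-7) + 27 + (-1) = 19
σ = (3, 1, 0, 2): 0 + 22 + 1 + (-4) = 19
σ = (3, 1, 2, 0): 0 + 22 + 27 + 14 = 63
σ = (3, 2, 0, 1): 0 + 27 + 1 + (-1) = 27
σ = (3, 2, 1, 0): 0 + 27 + 30 + 14 = 71
Optimal value attained by: σ = (0, 2, 1, 3).
Answer: det⊕(W) = 79; verdict: NONSINGULAR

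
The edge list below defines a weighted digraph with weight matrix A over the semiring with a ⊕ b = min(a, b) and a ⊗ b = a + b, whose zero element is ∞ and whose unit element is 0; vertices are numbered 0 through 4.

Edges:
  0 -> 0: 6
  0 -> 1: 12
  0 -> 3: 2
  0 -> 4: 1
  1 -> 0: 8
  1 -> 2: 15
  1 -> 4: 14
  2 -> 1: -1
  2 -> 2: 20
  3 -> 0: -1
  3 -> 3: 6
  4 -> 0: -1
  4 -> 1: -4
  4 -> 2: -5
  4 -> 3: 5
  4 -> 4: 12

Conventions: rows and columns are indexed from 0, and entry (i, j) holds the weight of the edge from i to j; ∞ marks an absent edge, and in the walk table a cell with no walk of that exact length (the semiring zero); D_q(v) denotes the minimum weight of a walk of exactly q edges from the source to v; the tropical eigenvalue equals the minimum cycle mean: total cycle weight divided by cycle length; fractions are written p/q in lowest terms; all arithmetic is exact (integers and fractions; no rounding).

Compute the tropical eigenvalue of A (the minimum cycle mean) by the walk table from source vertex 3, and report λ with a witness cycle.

q=0: [∞, ∞, ∞, 0, ∞]
q=1: [-1, ∞, ∞, 6, ∞]
q=2: [5, 11, ∞, 1, 0]
q=3: [-1, -4, -5, 5, 6]
q=4: [4, -6, 1, 1, 0]
q=5: [-1, -4, -5, 5, 5]
Optimal cycle mean attained by: cycle 0->4->0, total 1 + (-1), length 2.
Answer: λ = 0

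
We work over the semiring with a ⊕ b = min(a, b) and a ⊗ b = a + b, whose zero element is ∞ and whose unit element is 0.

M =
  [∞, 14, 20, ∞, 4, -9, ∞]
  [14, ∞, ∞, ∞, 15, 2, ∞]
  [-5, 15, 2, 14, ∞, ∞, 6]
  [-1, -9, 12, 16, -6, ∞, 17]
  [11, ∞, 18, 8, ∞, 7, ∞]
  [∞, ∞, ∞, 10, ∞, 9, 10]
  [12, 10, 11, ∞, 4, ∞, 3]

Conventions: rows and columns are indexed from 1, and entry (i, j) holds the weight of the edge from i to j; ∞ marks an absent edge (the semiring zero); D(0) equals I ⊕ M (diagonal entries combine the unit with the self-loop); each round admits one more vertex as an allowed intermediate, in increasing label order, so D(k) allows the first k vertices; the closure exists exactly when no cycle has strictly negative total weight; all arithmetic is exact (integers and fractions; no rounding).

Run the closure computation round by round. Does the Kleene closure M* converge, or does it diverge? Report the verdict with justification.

D(0):
  [0, 14, 20, ∞, 4, -9, ∞]
  [14, 0, ∞, ∞, 15, 2, ∞]
  [-5, 15, 0, 14, ∞, ∞, 6]
  [-1, -9, 12, 0, -6, ∞, 17]
  [11, ∞, 18, 8, 0, 7, ∞]
  [∞, ∞, ∞, 10, ∞, 0, 10]
  [12, 10, 11, ∞, 4, ∞, 0]
D(1):
  [0, 14, 20, ∞, 4, -9, ∞]
  [14, 0, 34, ∞, 15, 2, ∞]
  [-5, 9, 0, 14, -1, -14, 6]
  [-1, -9, 12, 0, -6, -10, 17]
  [11, 25, 18, 8, 0, 2, ∞]
  [∞, ∞, ∞, 10, ∞, 0, 10]
  [12, 10, 11, ∞, 4, 3, 0]
D(2):
  [0, 14, 20, ∞, 4, -9, ∞]
  [14, 0, 34, ∞, 15, 2, ∞]
  [-5, 9, 0, 14, -1, -14, 6]
  [-1, -9, 12, 0, -6, -10, 17]
  [11, 25, 18, 8, 0, 2, ∞]
  [∞, ∞, ∞, 10, ∞, 0, 10]
  [12, 10, 11, ∞, 4, 3, 0]
D(3):
  [0, 14, 20, 34, 4, -9, 26]
  [14, 0, 34, 48, 15, 2, 40]
  [-5, 9, 0, 14, -1, -14, 6]
  [-1, -9, 12, 0, -6, -10, 17]
  [11, 25, 18, 8, 0, 2, 24]
  [∞, ∞, ∞, 10, ∞, 0, 10]
  [6, 10, 11, 25, 4, -3, 0]
D(4):
  [0, 14, 20, 34, 4, -9, 26]
  [14, 0, 34, 48, 15, 2, 40]
  [-5, 5, 0, 14, -1, -14, 6]
  [-1, -9, 12, 0, -6, -10, 17]
  [7, -1, 18, 8, 0, -2, 24]
  [9, 1, 22, 10, 4, 0, 10]
  [6, 10, 11, 25, 4, -3, 0]
D(5):
  [0, 3, 20, 12, 4, -9, 26]
  [14, 0, 33, 23, 15, 2, 39]
  [-5, -2, 0, 7, -1, -14, 6]
  [-1, -9, 12, 0, -6, -10, 17]
  [7, -1, 18, 8, 0, -2, 24]
  [9, 1, 22, 10, 4, 0, 10]
  [6, 3, 11, 12, 4, -3, 0]
D(6):
  [0, -8, 13, 1, -5, -9, 1]
  [11, 0, 24, 12, 6, 2, 12]
  [-5, -13, 0, -4, -10, -14, -4]
  [-1, -9, 12, 0, -6, -10, 0]
  [7, -1, 18, 8, 0, -2, 8]
  [9, 1, 22, 10, 4, 0, 10]
  [6, -2, 11, 7, 1, -3, 0]
D(7):
  [0, -8, 12, 1, -5, -9, 1]
  [11, 0, 23, 12, 6, 2, 12]
  [-5, -13, 0, -4, -10, -14, -4]
  [-1, -9, 11, 0, -6, -10, 0]
  [7, -1, 18, 8, 0, -2, 8]
  [9, 1, 21, 10, 4, 0, 10]
  [6, -2, 11, 7, 1, -3, 0]
Key observation: every diagonal entry stays at the unit through all rounds, so no improving cycle exists.
Answer: CONVERGES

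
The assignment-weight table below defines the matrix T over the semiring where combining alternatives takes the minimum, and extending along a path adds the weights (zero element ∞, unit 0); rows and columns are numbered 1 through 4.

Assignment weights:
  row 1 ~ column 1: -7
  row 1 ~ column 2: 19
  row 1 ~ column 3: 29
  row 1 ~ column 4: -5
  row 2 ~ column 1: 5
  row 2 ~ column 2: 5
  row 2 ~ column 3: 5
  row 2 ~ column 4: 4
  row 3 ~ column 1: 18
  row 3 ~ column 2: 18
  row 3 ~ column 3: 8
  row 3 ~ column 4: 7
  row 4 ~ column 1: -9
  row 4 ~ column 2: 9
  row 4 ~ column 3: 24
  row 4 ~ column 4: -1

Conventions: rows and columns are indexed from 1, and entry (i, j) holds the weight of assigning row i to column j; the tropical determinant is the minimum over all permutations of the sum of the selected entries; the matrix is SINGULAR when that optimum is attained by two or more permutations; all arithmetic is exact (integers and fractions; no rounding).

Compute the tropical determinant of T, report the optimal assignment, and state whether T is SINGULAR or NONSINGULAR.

σ = (1, 2, 3, 4): (-7) + 5 + 8 + (-1) = 5
σ = (1, 2, 4, 3): (-7) + 5 + 7 + 24 = 29
σ = (1, 3, 2, 4): (-7) + 5 + 18 + (-1) = 15
σ = (1, 3, 4, 2): (-7) + 5 + 7 + 9 = 14
σ = (1, 4, 2, 3): (-7) + 4 + 18 + 24 = 39
σ = (1, 4, 3, 2): (-7) + 4 + 8 + 9 = 14
σ = (2, 1, 3, 4): 19 + 5 + 8 + (-1) = 31
σ = (2, 1, 4, 3): 19 + 5 + 7 + 24 = 55
σ = (2, 3, 1, 4): 19 + 5 + 18 + (-1) = 41
σ = (2, 3, 4, 1): 19 + 5 + 7 + (-9) = 22
σ = (2, 4, 1, 3): 19 + 4 + 18 + 24 = 65
σ = (2, 4, 3, 1): 19 + 4 + 8 + (-9) = 22
σ = (3, 1, 2, 4): 29 + 5 + 18 + (-1) = 51
σ = (3, 1, 4, 2): 29 + 5 + 7 + 9 = 50
σ = (3, 2, 1, 4): 29 + 5 + 18 + (-1) = 51
σ = (3, 2, 4, 1): 29 + 5 + 7 + (-9) = 32
σ = (3, 4, 1, 2): 29 + 4 + 18 + 9 = 60
σ = (3, 4, 2, 1): 29 + 4 + 18 + (-9) = 42
σ = (4, 1, 2, 3): (-5) + 5 + 18 + 24 = 42
σ = (4, 1, 3, 2): (-5) + 5 + 8 + 9 = 17
σ = (4, 2, 1, 3): (-5) + 5 + 18 + 24 = 42
σ = (4, 2, 3, 1): (-5) + 5 + 8 + (-9) = -1
σ = (4, 3, 1, 2): (-5) + 5 + 18 + 9 = 27
σ = (4, 3, 2, 1): (-5) + 5 + 18 + (-9) = 9
Optimal value attained by: σ = (4, 2, 3, 1).
Answer: det⊕(T) = -1; verdict: NONSINGULAR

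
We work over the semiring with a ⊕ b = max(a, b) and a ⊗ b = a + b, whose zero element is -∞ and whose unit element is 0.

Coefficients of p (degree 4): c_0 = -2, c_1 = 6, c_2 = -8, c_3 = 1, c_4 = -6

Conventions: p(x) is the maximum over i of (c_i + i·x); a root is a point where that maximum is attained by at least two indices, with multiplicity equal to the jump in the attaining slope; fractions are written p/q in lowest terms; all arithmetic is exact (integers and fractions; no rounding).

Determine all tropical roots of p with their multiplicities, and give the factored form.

hull edge (i=0, c=-2) to (i=1, c=6): slope 8, span 1
hull edge (i=1, c=6) to (i=3, c=1): slope -5/2, span 2
hull edge (i=3, c=1) to (i=4, c=-6): slope -7, span 1
Factored form: p(x) = -6 ⊗ (x ⊕ (-8)) ⊗ (x ⊕ 5/2) ⊗ (x ⊕ 5/2) ⊗ (x ⊕ 7)
Answer: roots = -8 (mult 1), 5/2 (mult 2), 7 (mult 1)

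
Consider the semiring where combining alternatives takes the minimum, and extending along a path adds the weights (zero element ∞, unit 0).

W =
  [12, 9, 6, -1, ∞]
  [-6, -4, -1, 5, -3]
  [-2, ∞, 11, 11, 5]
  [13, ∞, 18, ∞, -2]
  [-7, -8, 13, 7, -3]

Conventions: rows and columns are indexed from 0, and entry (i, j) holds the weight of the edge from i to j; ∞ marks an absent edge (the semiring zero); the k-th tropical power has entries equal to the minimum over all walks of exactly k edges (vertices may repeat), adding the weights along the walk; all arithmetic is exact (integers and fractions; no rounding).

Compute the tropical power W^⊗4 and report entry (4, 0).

W^⊗2:
  [3, 5, 8, 11, -3]
  [-10, -11, -5, -7, -7]
  [-2, -3, 4, -3, 2]
  [-9, -10, 11, 5, -5]
  [-14, -12, -9, -8, -11]
W^⊗3:
  [-10, -11, 4, 2, -6]
  [-17, -15, -12, -11, -14]
  [-9, -7, -4, -3, -6]
  [-16, -14, -11, -10, -13]
  [-18, -19, -13, -15, -15]
W^⊗4:
  [-17, -15, -12, -11, -14]
  [-21, -22, -16, -18, -18]
  [-13, -14, -8, -10, -10]
  [-20, -21, -15, -17, -17]
  [-25, -23, -20, -19, -22]
Key observation: the optimum is the walk 4->1->4->1->0, with weight (-8) + (-3) + (-8) + (-6) = -25.
Optimal value attained by: walk 4->1->4->1->0.
Answer: (W^⊗4)[4][0] = -25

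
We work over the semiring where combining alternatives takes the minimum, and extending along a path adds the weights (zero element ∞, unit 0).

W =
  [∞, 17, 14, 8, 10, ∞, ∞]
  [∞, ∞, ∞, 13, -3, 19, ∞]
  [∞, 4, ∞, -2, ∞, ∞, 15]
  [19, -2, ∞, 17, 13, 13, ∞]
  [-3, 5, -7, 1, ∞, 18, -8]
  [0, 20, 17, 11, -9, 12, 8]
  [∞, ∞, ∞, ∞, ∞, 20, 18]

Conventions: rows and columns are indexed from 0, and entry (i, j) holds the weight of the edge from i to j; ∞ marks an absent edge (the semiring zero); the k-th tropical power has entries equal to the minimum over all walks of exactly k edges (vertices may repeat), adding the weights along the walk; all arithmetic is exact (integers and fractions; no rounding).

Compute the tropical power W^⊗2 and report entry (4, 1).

W^⊗2:
  [7, 6, 3, 11, 14, 21, 2]
  [-6, 2, -10, -2, 10, 15, -11]
  [17, -4, ∞, 15, 1, 11, 33]
  [10, 15, 6, 11, -5, 17, 5]
  [18, -3, 11, -9, 2, 12, 8]
  [-12, -4, -16, -8, 3, 9, -17]
  [20, 40, 37, 31, 11, 32, 28]
Key observation: the optimum is the walk 4->2->1, with weight (-7) + 4 = -3.
Optimal value attained by: walk 4->2->1.
Answer: (W^⊗2)[4][1] = -3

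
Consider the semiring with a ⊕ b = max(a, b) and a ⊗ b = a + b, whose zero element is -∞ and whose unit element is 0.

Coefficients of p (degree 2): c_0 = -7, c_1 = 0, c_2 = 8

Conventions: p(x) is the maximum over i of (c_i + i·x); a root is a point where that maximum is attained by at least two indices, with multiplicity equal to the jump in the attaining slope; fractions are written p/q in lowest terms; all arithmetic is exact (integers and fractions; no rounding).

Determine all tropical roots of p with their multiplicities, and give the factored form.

hull edge (i=0, c=-7) to (i=2, c=8): slope 15/2, span 2
Factored form: p(x) = 8 ⊗ (x ⊕ (-15/2)) ⊗ (x ⊕ (-15/2))
Answer: roots = -15/2 (mult 2)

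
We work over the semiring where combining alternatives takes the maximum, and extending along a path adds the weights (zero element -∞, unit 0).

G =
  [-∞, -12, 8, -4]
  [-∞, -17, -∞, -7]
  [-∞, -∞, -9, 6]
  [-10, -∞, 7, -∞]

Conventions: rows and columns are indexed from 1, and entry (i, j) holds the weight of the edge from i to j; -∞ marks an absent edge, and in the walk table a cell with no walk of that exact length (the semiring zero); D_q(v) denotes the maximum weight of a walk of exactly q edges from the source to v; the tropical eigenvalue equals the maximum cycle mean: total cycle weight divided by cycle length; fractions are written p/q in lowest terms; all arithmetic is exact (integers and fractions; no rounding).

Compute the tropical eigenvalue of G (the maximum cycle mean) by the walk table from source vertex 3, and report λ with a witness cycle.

q=0: [-∞, -∞, 0, -∞]
q=1: [-∞, -∞, -9, 6]
q=2: [-4, -∞, 13, -3]
q=3: [-13, -16, 4, 19]
q=4: [9, -25, 26, 10]
Optimal cycle mean attained by: cycle 3->4->3, total 6 + 7, length 2.
Answer: λ = 13/2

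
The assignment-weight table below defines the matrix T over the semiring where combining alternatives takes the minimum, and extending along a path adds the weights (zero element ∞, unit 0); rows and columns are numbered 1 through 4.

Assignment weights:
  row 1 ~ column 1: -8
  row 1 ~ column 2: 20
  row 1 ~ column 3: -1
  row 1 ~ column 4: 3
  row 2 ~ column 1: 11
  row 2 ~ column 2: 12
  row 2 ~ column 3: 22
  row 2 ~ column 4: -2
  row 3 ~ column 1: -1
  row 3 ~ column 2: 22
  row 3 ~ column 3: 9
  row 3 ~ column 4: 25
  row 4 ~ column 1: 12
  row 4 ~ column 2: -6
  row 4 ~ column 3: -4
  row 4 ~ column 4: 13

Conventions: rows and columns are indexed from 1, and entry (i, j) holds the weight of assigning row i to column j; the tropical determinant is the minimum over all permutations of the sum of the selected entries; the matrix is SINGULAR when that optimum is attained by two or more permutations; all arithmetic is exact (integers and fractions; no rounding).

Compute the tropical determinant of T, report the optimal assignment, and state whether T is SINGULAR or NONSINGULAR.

σ = (1, 2, 3, 4): (-8) + 12 + 9 + 13 = 26
σ = (1, 2, 4, 3): (-8) + 12 + 25 + (-4) = 25
σ = (1, 3, 2, 4): (-8) + 22 + 22 + 13 = 49
σ = (1, 3, 4, 2): (-8) + 22 + 25 + (-6) = 33
σ = (1, 4, 2, 3): (-8) + (-2) + 22 + (-4) = 8
σ = (1, 4, 3, 2): (-8) + (-2) + 9 + (-6) = -7
σ = (2, 1, 3, 4): 20 + 11 + 9 + 13 = 53
σ = (2, 1, 4, 3): 20 + 11 + 25 + (-4) = 52
σ = (2, 3, 1, 4): 20 + 22 + (-1) + 13 = 54
σ = (2, 3, 4, 1): 20 + 22 + 25 + 12 = 79
σ = (2, 4, 1, 3): 20 + (-2) + (-1) + (-4) = 13
σ = (2, 4, 3, 1): 20 + (-2) + 9 + 12 = 39
σ = (3, 1, 2, 4): (-1) + 11 + 22 + 13 = 45
σ = (3, 1, 4, 2): (-1) + 11 + 25 + (-6) = 29
σ = (3, 2, 1, 4): (-1) + 12 + (-1) + 13 = 23
σ = (3, 2, 4, 1): (-1) + 12 + 25 + 12 = 48
σ = (3, 4, 1, 2): (-1) + (-2) + (-1) + (-6) = -10
σ = (3, 4, 2, 1): (-1) + (-2) + 22 + 12 = 31
σ = (4, 1, 2, 3): 3 + 11 + 22 + (-4) = 32
σ = (4, 1, 3, 2): 3 + 11 + 9 + (-6) = 17
σ = (4, 2, 1, 3): 3 + 12 + (-1) + (-4) = 10
σ = (4, 2, 3, 1): 3 + 12 + 9 + 12 = 36
σ = (4, 3, 1, 2): 3 + 22 + (-1) + (-6) = 18
σ = (4, 3, 2, 1): 3 + 22 + 22 + 12 = 59
Optimal value attained by: σ = (3, 4, 1, 2).
Answer: det⊕(T) = -10; verdict: NONSINGULAR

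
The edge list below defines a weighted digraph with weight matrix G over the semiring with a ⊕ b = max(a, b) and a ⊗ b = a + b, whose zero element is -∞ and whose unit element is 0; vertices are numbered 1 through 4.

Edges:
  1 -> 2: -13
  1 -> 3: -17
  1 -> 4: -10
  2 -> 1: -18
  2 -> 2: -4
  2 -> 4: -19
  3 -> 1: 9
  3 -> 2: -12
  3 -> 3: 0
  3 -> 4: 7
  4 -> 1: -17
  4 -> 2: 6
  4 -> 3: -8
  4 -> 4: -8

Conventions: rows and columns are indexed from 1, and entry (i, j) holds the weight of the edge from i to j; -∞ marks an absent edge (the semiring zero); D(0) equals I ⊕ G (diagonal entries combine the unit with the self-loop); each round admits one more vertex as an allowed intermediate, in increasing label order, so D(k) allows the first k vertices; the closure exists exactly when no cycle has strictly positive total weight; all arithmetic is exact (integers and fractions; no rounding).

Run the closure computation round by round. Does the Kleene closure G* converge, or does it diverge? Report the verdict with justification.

D(0):
  [0, -13, -17, -10]
  [-18, 0, -∞, -19]
  [9, -12, 0, 7]
  [-17, 6, -8, 0]
D(1):
  [0, -13, -17, -10]
  [-18, 0, -35, -19]
  [9, -4, 0, 7]
  [-17, 6, -8, 0]
D(2):
  [0, -13, -17, -10]
  [-18, 0, -35, -19]
  [9, -4, 0, 7]
  [-12, 6, -8, 0]
D(3):
  [0, -13, -17, -10]
  [-18, 0, -35, -19]
  [9, -4, 0, 7]
  [1, 6, -8, 0]
D(4):
  [0, -4, -17, -10]
  [-18, 0, -27, -19]
  [9, 13, 0, 7]
  [1, 6, -8, 0]
Key observation: every diagonal entry stays at the unit through all rounds, so no improving cycle exists.
Answer: CONVERGES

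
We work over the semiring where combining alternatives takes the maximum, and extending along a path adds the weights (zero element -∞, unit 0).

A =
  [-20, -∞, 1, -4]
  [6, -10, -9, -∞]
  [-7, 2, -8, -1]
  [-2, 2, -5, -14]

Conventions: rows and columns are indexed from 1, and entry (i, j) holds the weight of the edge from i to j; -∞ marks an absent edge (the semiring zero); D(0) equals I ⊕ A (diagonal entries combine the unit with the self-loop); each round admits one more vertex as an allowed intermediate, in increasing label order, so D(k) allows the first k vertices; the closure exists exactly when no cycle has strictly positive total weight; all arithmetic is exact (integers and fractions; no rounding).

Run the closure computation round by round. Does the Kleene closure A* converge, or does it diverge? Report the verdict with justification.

D(0):
  [0, -∞, 1, -4]
  [6, 0, -9, -∞]
  [-7, 2, 0, -1]
  [-2, 2, -5, 0]
D(1):
  [0, -∞, 1, -4]
  [6, 0, 7, 2]
  [-7, 2, 0, -1]
  [-2, 2, -1, 0]
Detection: at round 2, diagonal entry (3, 3) turns strictly positive.
Key observation: the cycle 3->2->1->3 has total weight 2 + 6 + 1, which is strictly positive.
Answer: DIVERGES — positive cycle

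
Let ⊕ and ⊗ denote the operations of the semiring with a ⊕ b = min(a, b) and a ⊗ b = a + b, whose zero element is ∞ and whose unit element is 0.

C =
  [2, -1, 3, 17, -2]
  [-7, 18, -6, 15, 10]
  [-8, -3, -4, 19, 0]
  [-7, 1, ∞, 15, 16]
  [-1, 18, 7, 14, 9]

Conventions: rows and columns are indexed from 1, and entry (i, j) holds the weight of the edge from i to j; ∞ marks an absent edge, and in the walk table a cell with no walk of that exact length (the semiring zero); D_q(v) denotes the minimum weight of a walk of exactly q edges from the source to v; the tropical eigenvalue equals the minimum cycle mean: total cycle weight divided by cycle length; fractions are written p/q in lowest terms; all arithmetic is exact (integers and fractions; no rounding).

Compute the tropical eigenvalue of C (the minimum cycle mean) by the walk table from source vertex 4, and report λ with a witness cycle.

q=0: [∞, ∞, ∞, 0, ∞]
q=1: [-7, 1, ∞, 15, 16]
q=2: [-6, -8, -5, 10, -9]
q=3: [-15, -8, -14, 5, -8]
q=4: [-22, -17, -18, 2, -17]
q=5: [-26, -23, -23, -5, -24]
Optimal cycle mean attained by: cycle 1->2->3->1, total (-1) + (-6) + (-8), length 3.
Answer: λ = -5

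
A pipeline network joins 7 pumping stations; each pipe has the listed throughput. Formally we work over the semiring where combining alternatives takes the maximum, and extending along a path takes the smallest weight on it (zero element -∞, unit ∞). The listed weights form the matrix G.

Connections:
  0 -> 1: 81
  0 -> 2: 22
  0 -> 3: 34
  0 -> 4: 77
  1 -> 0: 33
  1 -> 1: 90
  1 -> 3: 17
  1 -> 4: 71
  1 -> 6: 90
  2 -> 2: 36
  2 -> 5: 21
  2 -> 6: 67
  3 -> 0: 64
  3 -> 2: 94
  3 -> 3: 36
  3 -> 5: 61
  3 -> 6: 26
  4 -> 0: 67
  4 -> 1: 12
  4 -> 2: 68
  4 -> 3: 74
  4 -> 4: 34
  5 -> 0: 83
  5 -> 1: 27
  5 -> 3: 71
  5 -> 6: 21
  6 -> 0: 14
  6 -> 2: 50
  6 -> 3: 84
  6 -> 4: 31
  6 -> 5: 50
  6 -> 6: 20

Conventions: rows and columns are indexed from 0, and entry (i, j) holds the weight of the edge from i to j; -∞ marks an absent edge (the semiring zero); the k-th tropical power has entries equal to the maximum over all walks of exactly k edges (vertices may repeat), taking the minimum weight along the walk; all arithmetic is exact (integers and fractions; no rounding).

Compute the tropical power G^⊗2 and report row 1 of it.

G^⊗2:
  [67, 81, 68, 74, 71, 34, 81]
  [67, 90, 68, 84, 71, 50, 90]
  [21, 21, 50, 67, 31, 50, 36]
  [61, 64, 36, 61, 64, 36, 67]
  [64, 67, 74, 36, 67, 61, 67]
  [64, 81, 71, 36, 77, 61, 27]
  [64, 27, 84, 50, 31, 61, 50]
Answer: row 1 of G^⊗2 = [67, 90, 68, 84, 71, 50, 90]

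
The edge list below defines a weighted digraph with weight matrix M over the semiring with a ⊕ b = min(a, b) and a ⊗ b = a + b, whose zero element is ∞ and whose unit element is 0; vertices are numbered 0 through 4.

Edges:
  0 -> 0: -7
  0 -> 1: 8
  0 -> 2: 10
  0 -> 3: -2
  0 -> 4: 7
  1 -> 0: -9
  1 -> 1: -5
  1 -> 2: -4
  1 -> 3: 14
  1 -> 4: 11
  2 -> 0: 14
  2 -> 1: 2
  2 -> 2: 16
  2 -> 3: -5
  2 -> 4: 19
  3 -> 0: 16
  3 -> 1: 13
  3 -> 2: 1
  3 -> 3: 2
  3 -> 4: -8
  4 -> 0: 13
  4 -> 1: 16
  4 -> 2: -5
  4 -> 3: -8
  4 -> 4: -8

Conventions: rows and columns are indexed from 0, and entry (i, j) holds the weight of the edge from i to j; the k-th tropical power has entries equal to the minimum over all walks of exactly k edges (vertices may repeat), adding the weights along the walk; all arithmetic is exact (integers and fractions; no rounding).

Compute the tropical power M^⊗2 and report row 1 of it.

M^⊗2:
  [-14, 1, -1, -9, -10]
  [-16, -10, -9, -11, -2]
  [-7, -3, -4, -3, -13]
  [4, 3, -13, -16, -16]
  [5, -3, -13, -16, -16]
Answer: row 1 of M^⊗2 = [-16, -10, -9, -11, -2]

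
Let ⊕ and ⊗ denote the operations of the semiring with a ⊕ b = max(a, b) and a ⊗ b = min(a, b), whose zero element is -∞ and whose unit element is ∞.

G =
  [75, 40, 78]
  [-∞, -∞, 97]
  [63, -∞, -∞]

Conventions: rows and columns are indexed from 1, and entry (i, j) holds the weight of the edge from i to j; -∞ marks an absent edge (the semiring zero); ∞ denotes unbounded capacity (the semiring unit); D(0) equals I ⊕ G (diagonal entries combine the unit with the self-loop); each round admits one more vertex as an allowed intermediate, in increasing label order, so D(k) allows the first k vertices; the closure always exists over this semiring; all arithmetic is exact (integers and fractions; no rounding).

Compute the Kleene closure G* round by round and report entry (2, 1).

D(0):
  [∞, 40, 78]
  [-∞, ∞, 97]
  [63, -∞, ∞]
D(1):
  [∞, 40, 78]
  [-∞, ∞, 97]
  [63, 40, ∞]
D(2):
  [∞, 40, 78]
  [-∞, ∞, 97]
  [63, 40, ∞]
D(3):
  [∞, 40, 78]
  [63, ∞, 97]
  [63, 40, ∞]
Answer: G*[2][1] = 63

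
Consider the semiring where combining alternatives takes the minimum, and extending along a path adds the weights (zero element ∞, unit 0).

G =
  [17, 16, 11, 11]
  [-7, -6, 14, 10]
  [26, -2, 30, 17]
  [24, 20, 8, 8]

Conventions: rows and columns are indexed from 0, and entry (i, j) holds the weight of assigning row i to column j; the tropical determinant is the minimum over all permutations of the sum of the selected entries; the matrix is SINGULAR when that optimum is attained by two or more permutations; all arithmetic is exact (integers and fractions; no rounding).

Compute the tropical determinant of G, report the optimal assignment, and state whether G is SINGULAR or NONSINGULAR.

σ = (0, 1, 2, 3): 17 + (-6) + 30 + 8 = 49
σ = (0, 1, 3, 2): 17 + (-6) + 17 + 8 = 36
σ = (0, 2, 1, 3): 17 + 14 + (-2) + 8 = 37
σ = (0, 2, 3, 1): 17 + 14 + 17 + 20 = 68
σ = (0, 3, 1, 2): 17 + 10 + (-2) + 8 = 33
σ = (0, 3, 2, 1): 17 + 10 + 30 + 20 = 77
σ = (1, 0, 2, 3): 16 + (-7) + 30 + 8 = 47
σ = (1, 0, 3, 2): 16 + (-7) + 17 + 8 = 34
σ = (1, 2, 0, 3): 16 + 14 + 26 + 8 = 64
σ = (1, 2, 3, 0): 16 + 14 + 17 + 24 = 71
σ = (1, 3, 0, 2): 16 + 10 + 26 + 8 = 60
σ = (1, 3, 2, 0): 16 + 10 + 30 + 24 = 80
σ = (2, 0, 1, 3): 11 + (-7) + (-2) + 8 = 10
σ = (2, 0, 3, 1): 11 + (-7) + 17 + 20 = 41
σ = (2, 1, 0, 3): 11 + (-6) + 26 + 8 = 39
σ = (2, 1, 3, 0): 11 + (-6) + 17 + 24 = 46
σ = (2, 3, 0, 1): 11 + 10 + 26 + 20 = 67
σ = (2, 3, 1, 0): 11 + 10 + (-2) + 24 = 43
σ = (3, 0, 1, 2): 11 + (-7) + (-2) + 8 = 10
σ = (3, 0, 2, 1): 11 + (-7) + 30 + 20 = 54
σ = (3, 1, 0, 2): 11 + (-6) + 26 + 8 = 39
σ = (3, 1, 2, 0): 11 + (-6) + 30 + 24 = 59
σ = (3, 2, 0, 1): 11 + 14 + 26 + 20 = 71
σ = (3, 2, 1, 0): 11 + 14 + (-2) + 24 = 47
Optimal value attained by: σ = (2, 0, 1, 3).
Answer: det⊕(G) = 10; verdict: SINGULAR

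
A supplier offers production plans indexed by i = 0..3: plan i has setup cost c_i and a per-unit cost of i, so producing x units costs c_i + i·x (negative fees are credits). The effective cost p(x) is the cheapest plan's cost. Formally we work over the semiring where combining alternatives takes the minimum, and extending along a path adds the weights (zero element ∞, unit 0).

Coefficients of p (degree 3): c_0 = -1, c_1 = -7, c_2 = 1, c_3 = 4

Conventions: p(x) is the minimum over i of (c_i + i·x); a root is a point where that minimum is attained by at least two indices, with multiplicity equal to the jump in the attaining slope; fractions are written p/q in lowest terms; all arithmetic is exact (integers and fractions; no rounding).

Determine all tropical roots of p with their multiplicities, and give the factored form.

hull edge (i=0, c=-1) to (i=1, c=-7): slope -6, span 1
hull edge (i=1, c=-7) to (i=3, c=4): slope 11/2, span 2
Factored form: p(x) = 4 ⊗ (x ⊕ (-11/2)) ⊗ (x ⊕ (-11/2)) ⊗ (x ⊕ 6)
Answer: roots = -11/2 (mult 2), 6 (mult 1)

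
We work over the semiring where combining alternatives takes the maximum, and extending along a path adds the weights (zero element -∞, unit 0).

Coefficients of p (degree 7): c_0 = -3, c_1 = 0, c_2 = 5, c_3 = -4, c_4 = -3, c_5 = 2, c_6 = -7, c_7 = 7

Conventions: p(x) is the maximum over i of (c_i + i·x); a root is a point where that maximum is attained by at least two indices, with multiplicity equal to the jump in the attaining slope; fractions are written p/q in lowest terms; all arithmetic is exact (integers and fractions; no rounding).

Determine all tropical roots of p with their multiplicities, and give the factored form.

hull edge (i=0, c=-3) to (i=2, c=5): slope 4, span 2
hull edge (i=2, c=5) to (i=7, c=7): slope 2/5, span 5
Factored form: p(x) = 7 ⊗ (x ⊕ (-4)) ⊗ (x ⊕ (-4)) ⊗ (x ⊕ (-2/5)) ⊗ (x ⊕ (-2/5)) ⊗ (x ⊕ (-2/5)) ⊗ (x ⊕ (-2/5)) ⊗ (x ⊕ (-2/5))
Answer: roots = -4 (mult 2), -2/5 (mult 5)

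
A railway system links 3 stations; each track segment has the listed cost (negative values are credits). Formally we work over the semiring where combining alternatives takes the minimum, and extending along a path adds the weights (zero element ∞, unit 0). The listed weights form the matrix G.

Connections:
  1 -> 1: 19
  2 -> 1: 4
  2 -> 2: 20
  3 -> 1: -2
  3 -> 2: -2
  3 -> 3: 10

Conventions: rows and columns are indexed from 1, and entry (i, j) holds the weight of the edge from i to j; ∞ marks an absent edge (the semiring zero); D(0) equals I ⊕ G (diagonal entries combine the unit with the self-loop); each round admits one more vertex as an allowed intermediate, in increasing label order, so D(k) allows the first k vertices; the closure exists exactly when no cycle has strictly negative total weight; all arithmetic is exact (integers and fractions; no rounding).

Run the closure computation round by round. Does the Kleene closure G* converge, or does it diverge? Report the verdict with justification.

D(0):
  [0, ∞, ∞]
  [4, 0, ∞]
  [-2, -2, 0]
D(1):
  [0, ∞, ∞]
  [4, 0, ∞]
  [-2, -2, 0]
D(2):
  [0, ∞, ∞]
  [4, 0, ∞]
  [-2, -2, 0]
D(3):
  [0, ∞, ∞]
  [4, 0, ∞]
  [-2, -2, 0]
Key observation: every diagonal entry stays at the unit through all rounds, so no improving cycle exists.
Answer: CONVERGES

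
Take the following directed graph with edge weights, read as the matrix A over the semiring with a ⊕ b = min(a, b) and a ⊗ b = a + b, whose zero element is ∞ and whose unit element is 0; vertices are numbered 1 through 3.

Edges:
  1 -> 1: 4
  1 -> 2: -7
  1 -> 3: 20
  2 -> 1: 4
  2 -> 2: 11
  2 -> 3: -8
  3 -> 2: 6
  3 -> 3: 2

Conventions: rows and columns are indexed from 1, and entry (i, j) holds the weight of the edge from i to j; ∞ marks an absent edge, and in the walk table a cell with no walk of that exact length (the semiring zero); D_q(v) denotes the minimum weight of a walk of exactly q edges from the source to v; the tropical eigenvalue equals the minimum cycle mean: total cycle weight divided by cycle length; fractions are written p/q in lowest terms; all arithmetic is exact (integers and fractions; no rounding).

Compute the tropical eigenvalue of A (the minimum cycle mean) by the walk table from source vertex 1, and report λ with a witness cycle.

q=0: [0, ∞, ∞]
q=1: [4, -7, 20]
q=2: [-3, -3, -15]
q=3: [1, -10, -13]
Optimal cycle mean attained by: cycle 1->2->1, total (-7) + 4, length 2.
Answer: λ = -3/2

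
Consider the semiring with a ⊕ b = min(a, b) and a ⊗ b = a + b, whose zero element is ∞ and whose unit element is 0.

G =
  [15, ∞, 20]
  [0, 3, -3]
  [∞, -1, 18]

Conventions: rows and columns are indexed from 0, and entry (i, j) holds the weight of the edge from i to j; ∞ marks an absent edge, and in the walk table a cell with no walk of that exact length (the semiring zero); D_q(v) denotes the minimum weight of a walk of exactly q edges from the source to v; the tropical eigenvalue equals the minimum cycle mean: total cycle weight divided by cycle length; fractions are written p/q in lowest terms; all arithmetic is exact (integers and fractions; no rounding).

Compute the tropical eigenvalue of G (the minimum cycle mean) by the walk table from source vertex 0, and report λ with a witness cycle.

q=0: [0, ∞, ∞]
q=1: [15, ∞, 20]
q=2: [30, 19, 35]
q=3: [19, 22, 16]
Optimal cycle mean attained by: cycle 1->2->1, total (-3) + (-1), length 2.
Answer: λ = -2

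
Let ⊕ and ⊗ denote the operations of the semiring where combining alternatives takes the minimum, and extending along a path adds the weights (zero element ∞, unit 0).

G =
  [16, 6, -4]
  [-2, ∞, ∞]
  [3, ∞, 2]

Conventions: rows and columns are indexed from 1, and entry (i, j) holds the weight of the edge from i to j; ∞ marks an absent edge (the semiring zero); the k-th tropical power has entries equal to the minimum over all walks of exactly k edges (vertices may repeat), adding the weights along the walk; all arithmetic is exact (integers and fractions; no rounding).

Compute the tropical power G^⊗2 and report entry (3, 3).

G^⊗2:
  [-1, 22, -2]
  [14, 4, -6]
  [5, 9, -1]
Key observation: the optimum is the walk 3->1->3, with weight 3 + (-4) = -1.
Optimal value attained by: walk 3->1->3.
Answer: (G^⊗2)[3][3] = -1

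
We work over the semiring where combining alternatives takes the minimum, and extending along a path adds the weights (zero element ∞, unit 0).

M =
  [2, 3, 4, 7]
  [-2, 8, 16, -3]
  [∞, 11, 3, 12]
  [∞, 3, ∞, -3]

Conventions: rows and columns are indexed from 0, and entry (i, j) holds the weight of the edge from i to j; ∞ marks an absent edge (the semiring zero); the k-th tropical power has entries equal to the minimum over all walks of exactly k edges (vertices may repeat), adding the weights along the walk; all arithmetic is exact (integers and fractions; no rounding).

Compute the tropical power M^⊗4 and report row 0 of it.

M^⊗2:
  [1, 5, 6, 0]
  [0, 0, 2, -6]
  [9, 14, 6, 8]
  [1, 0, 19, -6]
M^⊗3:
  [3, 3, 5, -3]
  [-2, -3, 4, -9]
  [11, 11, 9, 5]
  [-2, -3, 5, -9]
M^⊗4:
  [1, 0, 7, -6]
  [-5, -6, 2, -12]
  [9, 8, 12, 2]
  [-5, -6, 2, -12]
Answer: row 0 of M^⊗4 = [1, 0, 7, -6]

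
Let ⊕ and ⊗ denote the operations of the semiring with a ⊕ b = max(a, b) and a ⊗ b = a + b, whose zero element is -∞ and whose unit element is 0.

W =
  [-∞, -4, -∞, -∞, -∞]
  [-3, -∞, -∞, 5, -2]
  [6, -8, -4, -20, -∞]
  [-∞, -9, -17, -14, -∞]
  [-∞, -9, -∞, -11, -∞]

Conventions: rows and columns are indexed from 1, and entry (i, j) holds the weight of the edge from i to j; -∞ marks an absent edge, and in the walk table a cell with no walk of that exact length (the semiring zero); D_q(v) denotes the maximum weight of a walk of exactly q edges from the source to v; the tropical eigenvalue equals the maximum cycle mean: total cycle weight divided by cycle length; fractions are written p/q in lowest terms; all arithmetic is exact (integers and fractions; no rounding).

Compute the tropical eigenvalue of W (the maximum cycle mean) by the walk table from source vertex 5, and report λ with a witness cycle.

q=0: [-∞, -∞, -∞, -∞, 0]
q=1: [-∞, -9, -∞, -11, -∞]
q=2: [-12, -20, -28, -4, -11]
q=3: [-22, -13, -21, -15, -22]
q=4: [-15, -24, -25, -8, -15]
q=5: [-19, -17, -25, -19, -26]
Optimal cycle mean attained by: cycle 2->4->2, total 5 + (-9), length 2.
Answer: λ = -2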